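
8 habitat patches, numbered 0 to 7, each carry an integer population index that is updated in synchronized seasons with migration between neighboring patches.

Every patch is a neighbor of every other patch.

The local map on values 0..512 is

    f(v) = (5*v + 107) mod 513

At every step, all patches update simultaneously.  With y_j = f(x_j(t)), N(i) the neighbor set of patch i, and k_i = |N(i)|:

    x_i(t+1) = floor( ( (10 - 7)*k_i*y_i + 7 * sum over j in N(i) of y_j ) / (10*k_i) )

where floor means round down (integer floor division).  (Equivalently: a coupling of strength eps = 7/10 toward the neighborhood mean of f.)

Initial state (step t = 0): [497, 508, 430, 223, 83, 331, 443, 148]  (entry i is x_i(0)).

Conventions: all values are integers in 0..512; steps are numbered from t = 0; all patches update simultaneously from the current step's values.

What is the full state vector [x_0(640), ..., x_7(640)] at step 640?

Simulating step by step:
t=0: [497, 508, 430, 223, 83, 331, 443, 148]
t=1: [140, 151, 175, 173, 136, 179, 188, 201]
t=2: [302, 313, 337, 335, 298, 341, 248, 261]
t=3: [190, 201, 225, 223, 186, 229, 238, 251]
t=4: [142, 153, 177, 175, 138, 181, 190, 203]
t=5: [312, 323, 347, 345, 308, 351, 258, 271]
t=6: [240, 251, 275, 273, 236, 279, 288, 301]
t=7: [289, 300, 324, 322, 285, 328, 235, 248]
t=8: [176, 187, 211, 209, 275, 215, 225, 238]
t=9: [278, 187, 211, 209, 275, 215, 225, 238]
t=10: [278, 187, 211, 209, 275, 215, 225, 238]

Answer: [278, 187, 211, 209, 275, 215, 225, 238]
Key observation: The state at step 9, [278, 187, 211, 209, 275, 215, 225, 238], reappears at step 10: the system is in a cycle of period 1 from step 9 on.  Therefore the state at step 640 equals the state at step 9 + ((640 - 9) mod 1) = 9, which is [278, 187, 211, 209, 275, 215, 225, 238].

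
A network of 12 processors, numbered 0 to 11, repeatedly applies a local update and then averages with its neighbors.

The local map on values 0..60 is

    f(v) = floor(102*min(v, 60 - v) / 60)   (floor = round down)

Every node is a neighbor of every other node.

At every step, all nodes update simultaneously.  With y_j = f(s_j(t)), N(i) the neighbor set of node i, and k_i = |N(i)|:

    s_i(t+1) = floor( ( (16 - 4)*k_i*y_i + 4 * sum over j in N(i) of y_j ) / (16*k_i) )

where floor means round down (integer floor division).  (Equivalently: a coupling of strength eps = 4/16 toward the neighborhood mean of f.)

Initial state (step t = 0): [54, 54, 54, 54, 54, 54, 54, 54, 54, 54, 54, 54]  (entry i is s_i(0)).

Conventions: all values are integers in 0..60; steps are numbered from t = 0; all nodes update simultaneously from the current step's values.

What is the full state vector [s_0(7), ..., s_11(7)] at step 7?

Simulating step by step:
t=0: [54, 54, 54, 54, 54, 54, 54, 54, 54, 54, 54, 54]
t=1: [10, 10, 10, 10, 10, 10, 10, 10, 10, 10, 10, 10]
t=2: [17, 17, 17, 17, 17, 17, 17, 17, 17, 17, 17, 17]
t=3: [28, 28, 28, 28, 28, 28, 28, 28, 28, 28, 28, 28]
t=4: [47, 47, 47, 47, 47, 47, 47, 47, 47, 47, 47, 47]
t=5: [22, 22, 22, 22, 22, 22, 22, 22, 22, 22, 22, 22]
t=6: [37, 37, 37, 37, 37, 37, 37, 37, 37, 37, 37, 37]
t=7: [39, 39, 39, 39, 39, 39, 39, 39, 39, 39, 39, 39]

Answer: [39, 39, 39, 39, 39, 39, 39, 39, 39, 39, 39, 39]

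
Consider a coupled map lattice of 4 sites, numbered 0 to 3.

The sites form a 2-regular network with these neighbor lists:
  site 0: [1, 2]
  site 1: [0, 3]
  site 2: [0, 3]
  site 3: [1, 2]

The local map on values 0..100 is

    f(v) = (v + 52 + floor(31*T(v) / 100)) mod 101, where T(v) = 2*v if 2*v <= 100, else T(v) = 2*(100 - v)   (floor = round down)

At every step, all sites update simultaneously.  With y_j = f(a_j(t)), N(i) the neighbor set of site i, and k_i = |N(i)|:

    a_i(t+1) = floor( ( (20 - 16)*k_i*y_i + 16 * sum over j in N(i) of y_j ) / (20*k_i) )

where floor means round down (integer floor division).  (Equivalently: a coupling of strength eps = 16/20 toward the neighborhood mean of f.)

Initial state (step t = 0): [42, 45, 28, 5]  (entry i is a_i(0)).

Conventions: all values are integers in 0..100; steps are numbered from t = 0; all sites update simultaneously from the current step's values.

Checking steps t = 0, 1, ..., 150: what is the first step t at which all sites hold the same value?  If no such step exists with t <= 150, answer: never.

Answer: 10
Key observation: Synchronization is absorbing here: once all sites are equal they stay equal, and step 10 is the first all-equal step.

Derivation:
t=0: [42, 45, 28, 5]  (not all equal)
t=1: [51, 36, 51, 60]  (not all equal)
t=2: [22, 28, 33, 23]  (not all equal)
t=3: [57, 89, 71, 58]  (not all equal)
t=4: [40, 36, 35, 41]  (not all equal)
t=5: [9, 14, 14, 9]  (not all equal)
t=6: [72, 67, 67, 72]  (not all equal)
t=7: [38, 39, 39, 38]  (not all equal)
t=8: [13, 12, 12, 13]  (not all equal)
t=9: [71, 72, 72, 71]  (not all equal)
t=10: [39, 39, 39, 39]  (all equal)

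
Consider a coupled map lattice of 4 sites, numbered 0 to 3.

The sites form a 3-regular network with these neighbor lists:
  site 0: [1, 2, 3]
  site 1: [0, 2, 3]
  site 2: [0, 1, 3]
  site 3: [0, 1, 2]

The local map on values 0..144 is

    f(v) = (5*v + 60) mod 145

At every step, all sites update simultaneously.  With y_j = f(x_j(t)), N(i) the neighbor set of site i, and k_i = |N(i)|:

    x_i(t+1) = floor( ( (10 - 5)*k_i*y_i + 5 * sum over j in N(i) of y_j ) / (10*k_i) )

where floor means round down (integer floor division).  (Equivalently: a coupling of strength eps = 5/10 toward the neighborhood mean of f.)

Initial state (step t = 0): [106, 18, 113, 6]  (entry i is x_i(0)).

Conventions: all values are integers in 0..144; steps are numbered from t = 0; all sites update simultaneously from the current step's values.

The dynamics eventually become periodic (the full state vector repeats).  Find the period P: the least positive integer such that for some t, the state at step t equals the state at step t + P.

Answer: 10
Key observation: The state at step 63, [80, 85, 80, 85], reappears at step 73 — and no state repeats earlier — so the cycle the system enters has period 10.

Derivation:
t=0: [106, 18, 113, 6]
t=1: [28, 26, 40, 55]
t=2: [61, 58, 81, 58]
t=3: [62, 57, 47, 57]
t=4: [59, 50, 34, 50]
t=5: [53, 38, 60, 38]
t=6: [64, 87, 75, 87]
t=7: [65, 55, 35, 55]
t=8: [77, 60, 75, 60]
t=9: [28, 48, 25, 48]
t=10: [37, 22, 32, 22]
t=11: [70, 45, 62, 45]
t=12: [120, 126, 106, 126]
t=13: [78, 88, 55, 88]
t=14: [36, 53, 46, 53]
t=15: [59, 39, 27, 39]
t=16: [77, 92, 72, 92]
t=17: [55, 80, 95, 80]
t=18: [47, 40, 65, 40]
t=19: [56, 93, 86, 93]
t=20: [64, 77, 65, 77]
t=21: [64, 37, 65, 37]
t=22: [94, 97, 95, 97]
t=23: [100, 105, 102, 105]
t=24: [86, 46, 90, 46]
t=25: [40, 21, 46, 21]
t=26: [64, 32, 25, 32]
t=27: [76, 71, 60, 71]
t=28: [55, 95, 77, 95]
t=29: [57, 75, 45, 75]
t=30: [50, 32, 79, 32]
t=31: [38, 56, 38, 56]
t=32: [86, 68, 86, 68]
t=33: [73, 91, 73, 91]
t=34: [116, 98, 116, 98]
t=35: [78, 96, 78, 96]
t=36: [45, 75, 45, 75]
t=37: [93, 46, 93, 46]
t=38: [60, 30, 60, 30]
t=39: [68, 66, 68, 66]
t=40: [106, 103, 106, 103]
t=41: [53, 96, 53, 96]
t=42: [58, 81, 58, 81]
t=43: [50, 40, 50, 40]
t=44: [51, 83, 51, 83]
t=45: [30, 35, 30, 35]
t=46: [73, 81, 73, 81]
t=47: [100, 65, 100, 65]
t=48: [115, 105, 115, 105]
t=49: [38, 21, 38, 21]
t=50: [76, 48, 76, 48]
t=51: [6, 8, 6, 8]
t=52: [93, 96, 93, 96]
t=53: [95, 100, 95, 100]
t=54: [108, 116, 108, 116]
t=55: [33, 46, 33, 46]
t=56: [53, 26, 53, 26]
t=57: [38, 41, 38, 41]
t=58: [110, 115, 110, 115]
t=59: [38, 46, 38, 46]
t=60: [70, 35, 70, 35]
t=61: [110, 100, 110, 100]
t=62: [61, 93, 61, 93]
t=63: [80, 85, 80, 85]
t=64: [33, 41, 33, 41]
t=65: [93, 106, 93, 106]
t=66: [63, 36, 63, 36]
t=67: [88, 91, 88, 91]
t=68: [70, 75, 70, 75]
t=69: [80, 40, 80, 40]
t=70: [55, 85, 55, 85]
t=71: [46, 48, 46, 48]
t=72: [3, 6, 3, 6]
t=73: [80, 85, 80, 85]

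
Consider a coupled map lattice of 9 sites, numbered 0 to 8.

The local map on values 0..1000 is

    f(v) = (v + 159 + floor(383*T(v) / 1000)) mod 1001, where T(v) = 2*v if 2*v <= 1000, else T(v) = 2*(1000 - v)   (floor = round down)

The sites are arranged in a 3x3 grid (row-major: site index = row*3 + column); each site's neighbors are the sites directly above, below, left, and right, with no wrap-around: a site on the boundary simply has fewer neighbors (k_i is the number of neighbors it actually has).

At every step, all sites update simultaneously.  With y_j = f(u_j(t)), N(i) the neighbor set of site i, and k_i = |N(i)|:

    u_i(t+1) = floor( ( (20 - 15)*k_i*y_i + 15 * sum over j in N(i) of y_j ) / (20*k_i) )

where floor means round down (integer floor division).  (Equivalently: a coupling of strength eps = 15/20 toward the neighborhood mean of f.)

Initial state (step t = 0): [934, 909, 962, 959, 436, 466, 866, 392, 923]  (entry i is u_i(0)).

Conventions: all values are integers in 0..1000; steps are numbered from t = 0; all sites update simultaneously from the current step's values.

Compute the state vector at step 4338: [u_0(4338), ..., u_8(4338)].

Answer: [326, 326, 326, 326, 326, 326, 326, 326, 326]
Key observation: The state at step 32, [95, 95, 95, 95, 95, 95, 95, 95, 95], reappears at step 35: the system is in a cycle of period 3 from step 32 on.  Therefore the state at step 4338 equals the state at step 32 + ((4338 - 32) mod 3) = 33, which is [326, 326, 326, 326, 326, 326, 326, 326, 326].

Derivation:
t=0: [934, 909, 962, 959, 436, 466, 866, 392, 923]
t=1: [142, 338, 456, 336, 628, 549, 406, 511, 721]
t=2: [667, 549, 543, 526, 317, 294, 516, 270, 58]
t=3: [57, 225, 286, 222, 444, 427, 266, 414, 557]
t=4: [479, 605, 716, 595, 781, 643, 697, 628, 689]
t=5: [48, 66, 74, 64, 77, 89, 71, 87, 75]
t=6: [265, 275, 293, 273, 293, 297, 290, 295, 308]
t=7: [638, 655, 666, 653, 665, 684, 662, 682, 686]
t=8: [75, 77, 80, 76, 79, 81, 79, 81, 83]
t=9: [292, 295, 298, 295, 297, 301, 297, 300, 302]
t=10: [677, 680, 684, 679, 683, 687, 683, 686, 689]
t=11: [82, 83, 83, 82, 83, 84, 83, 83, 84]
t=12: [303, 304, 305, 304, 305, 306, 304, 305, 306]
t=13: [694, 695, 697, 695, 696, 698, 695, 697, 698]
t=14: [86, 86, 86, 86, 86, 86, 86, 86, 87]
t=15: [310, 310, 310, 310, 310, 310, 310, 310, 310]
t=16: [706, 706, 706, 706, 706, 706, 706, 706, 706]
t=17: [89, 89, 89, 89, 89, 89, 89, 89, 89]
t=18: [316, 316, 316, 316, 316, 316, 316, 316, 316]
t=19: [717, 717, 717, 717, 717, 717, 717, 717, 717]
t=20: [91, 91, 91, 91, 91, 91, 91, 91, 91]
t=21: [319, 319, 319, 319, 319, 319, 319, 319, 319]
t=22: [722, 722, 722, 722, 722, 722, 722, 722, 722]
t=23: [92, 92, 92, 92, 92, 92, 92, 92, 92]
t=24: [321, 321, 321, 321, 321, 321, 321, 321, 321]
t=25: [725, 725, 725, 725, 725, 725, 725, 725, 725]
t=26: [93, 93, 93, 93, 93, 93, 93, 93, 93]
t=27: [323, 323, 323, 323, 323, 323, 323, 323, 323]
t=28: [729, 729, 729, 729, 729, 729, 729, 729, 729]
t=29: [94, 94, 94, 94, 94, 94, 94, 94, 94]
t=30: [325, 325, 325, 325, 325, 325, 325, 325, 325]
t=31: [732, 732, 732, 732, 732, 732, 732, 732, 732]
t=32: [95, 95, 95, 95, 95, 95, 95, 95, 95]
t=33: [326, 326, 326, 326, 326, 326, 326, 326, 326]
t=34: [734, 734, 734, 734, 734, 734, 734, 734, 734]
t=35: [95, 95, 95, 95, 95, 95, 95, 95, 95]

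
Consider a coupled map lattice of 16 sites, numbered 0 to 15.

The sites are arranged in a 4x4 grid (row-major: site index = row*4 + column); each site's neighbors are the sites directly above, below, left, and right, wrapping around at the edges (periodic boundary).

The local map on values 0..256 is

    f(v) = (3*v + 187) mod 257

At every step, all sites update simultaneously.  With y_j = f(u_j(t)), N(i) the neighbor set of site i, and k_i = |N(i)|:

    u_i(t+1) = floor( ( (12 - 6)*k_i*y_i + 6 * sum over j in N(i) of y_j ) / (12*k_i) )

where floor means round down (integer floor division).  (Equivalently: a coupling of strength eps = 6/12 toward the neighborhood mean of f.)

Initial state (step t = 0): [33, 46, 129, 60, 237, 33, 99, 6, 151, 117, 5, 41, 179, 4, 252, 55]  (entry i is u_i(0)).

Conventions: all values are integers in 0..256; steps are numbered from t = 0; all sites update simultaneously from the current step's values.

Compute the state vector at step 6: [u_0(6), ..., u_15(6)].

Answer: [146, 92, 185, 174, 144, 84, 87, 97, 159, 96, 106, 169, 168, 134, 183, 201]

Derivation:
t=0: [33, 46, 129, 60, 237, 33, 99, 6, 151, 117, 5, 41, 179, 4, 252, 55]
t=1: [78, 73, 102, 103, 112, 70, 175, 167, 114, 81, 160, 105, 161, 158, 155, 115]
t=2: [151, 160, 208, 193, 66, 136, 186, 173, 80, 143, 170, 167, 121, 150, 138, 106]
t=3: [134, 122, 110, 201, 135, 117, 177, 194, 140, 120, 165, 186, 101, 108, 117, 192]
t=4: [83, 64, 37, 82, 94, 56, 158, 194, 118, 83, 145, 211, 200, 168, 96, 187]
t=5: [155, 122, 103, 176, 175, 131, 136, 200, 70, 140, 128, 102, 85, 155, 179, 174]
t=6: [146, 92, 185, 174, 144, 84, 87, 97, 159, 96, 106, 169, 168, 134, 183, 201]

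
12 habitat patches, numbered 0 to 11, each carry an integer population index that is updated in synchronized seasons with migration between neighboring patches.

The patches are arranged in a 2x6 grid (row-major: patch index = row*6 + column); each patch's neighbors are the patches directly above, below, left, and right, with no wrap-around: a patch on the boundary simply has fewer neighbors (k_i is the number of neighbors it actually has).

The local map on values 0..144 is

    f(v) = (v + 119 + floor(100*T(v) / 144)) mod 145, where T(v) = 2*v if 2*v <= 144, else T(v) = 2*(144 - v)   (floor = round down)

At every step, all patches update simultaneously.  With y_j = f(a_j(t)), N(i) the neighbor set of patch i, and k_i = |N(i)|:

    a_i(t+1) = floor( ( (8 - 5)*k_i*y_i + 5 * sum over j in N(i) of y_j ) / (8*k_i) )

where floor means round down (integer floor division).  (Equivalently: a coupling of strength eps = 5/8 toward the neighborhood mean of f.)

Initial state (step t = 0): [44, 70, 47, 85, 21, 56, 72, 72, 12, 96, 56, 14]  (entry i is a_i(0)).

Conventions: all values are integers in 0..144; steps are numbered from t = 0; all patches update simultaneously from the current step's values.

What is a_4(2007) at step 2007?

Answer: a_4(2007) = 125
Key observation: The state at step 6, [125, 125, 125, 125, 125, 125, 125, 125, 125, 125, 125, 125], reappears at step 7: the system is in a cycle of period 1 from step 6 on.  Therefore the state at step 2007 equals the state at step 6 + ((2007 - 6) mod 1) = 6, which is [125, 125, 125, 125, 125, 125, 125, 125, 125, 125, 125, 125].

Derivation:
t=0: [44, 70, 47, 85, 21, 56, 72, 72, 12, 96, 56, 14]
t=1: [74, 87, 91, 103, 82, 49, 25, 30, 47, 102, 74, 69]
t=2: [54, 90, 126, 136, 99, 121, 26, 70, 98, 95, 86, 80]
t=3: [93, 129, 129, 128, 131, 133, 89, 117, 134, 133, 138, 136]
t=4: [133, 126, 122, 123, 122, 122, 134, 127, 123, 121, 121, 121]
t=5: [122, 124, 125, 126, 126, 126, 122, 124, 125, 126, 126, 126]
t=6: [125, 125, 125, 125, 125, 125, 125, 125, 125, 125, 125, 125]
t=7: [125, 125, 125, 125, 125, 125, 125, 125, 125, 125, 125, 125]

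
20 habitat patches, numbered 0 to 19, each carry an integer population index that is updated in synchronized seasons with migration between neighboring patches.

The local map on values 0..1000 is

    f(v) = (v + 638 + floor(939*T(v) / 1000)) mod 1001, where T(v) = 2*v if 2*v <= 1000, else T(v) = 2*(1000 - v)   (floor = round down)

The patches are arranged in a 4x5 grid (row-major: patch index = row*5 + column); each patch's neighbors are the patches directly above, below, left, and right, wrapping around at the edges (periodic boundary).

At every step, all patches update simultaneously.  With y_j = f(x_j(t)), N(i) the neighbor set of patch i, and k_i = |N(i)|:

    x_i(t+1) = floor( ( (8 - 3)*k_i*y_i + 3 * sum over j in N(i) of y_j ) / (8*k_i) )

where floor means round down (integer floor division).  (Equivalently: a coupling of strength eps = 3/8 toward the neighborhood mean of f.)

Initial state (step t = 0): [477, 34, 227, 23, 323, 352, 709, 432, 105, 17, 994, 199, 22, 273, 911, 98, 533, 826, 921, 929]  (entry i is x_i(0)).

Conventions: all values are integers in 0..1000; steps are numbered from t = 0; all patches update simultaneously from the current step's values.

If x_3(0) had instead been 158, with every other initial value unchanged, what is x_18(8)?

Answer: x_18(8) = 829
Key observation: This trace re-runs the system from the modified initial state.

Derivation:
t=0: [477, 34, 227, 158, 323, 352, 709, 432, 105, 17, 994, 199, 22, 273, 911, 98, 533, 826, 921, 929]
t=1: [274, 575, 415, 291, 492, 615, 789, 814, 782, 697, 635, 344, 653, 550, 676, 705, 277, 656, 628, 709]
t=2: [446, 241, 727, 546, 284, 900, 739, 820, 724, 824, 918, 687, 812, 361, 836, 813, 502, 883, 820, 822]
t=3: [791, 462, 725, 302, 521, 760, 800, 817, 764, 760, 744, 798, 793, 727, 765, 734, 306, 700, 706, 760]
t=4: [769, 887, 845, 566, 318, 842, 828, 812, 811, 772, 854, 790, 828, 866, 848, 829, 655, 853, 852, 779]
t=5: [791, 773, 700, 281, 581, 787, 786, 796, 727, 794, 773, 820, 787, 764, 780, 808, 878, 784, 700, 788]
t=6: [743, 830, 836, 529, 274, 824, 821, 831, 821, 748, 827, 799, 822, 849, 830, 805, 770, 832, 837, 752]
t=7: [802, 798, 712, 291, 511, 803, 793, 786, 726, 798, 792, 809, 791, 776, 797, 818, 822, 789, 717, 796]
t=8: [739, 819, 830, 550, 313, 811, 816, 834, 824, 749, 814, 807, 820, 839, 817, 801, 799, 831, 829, 750]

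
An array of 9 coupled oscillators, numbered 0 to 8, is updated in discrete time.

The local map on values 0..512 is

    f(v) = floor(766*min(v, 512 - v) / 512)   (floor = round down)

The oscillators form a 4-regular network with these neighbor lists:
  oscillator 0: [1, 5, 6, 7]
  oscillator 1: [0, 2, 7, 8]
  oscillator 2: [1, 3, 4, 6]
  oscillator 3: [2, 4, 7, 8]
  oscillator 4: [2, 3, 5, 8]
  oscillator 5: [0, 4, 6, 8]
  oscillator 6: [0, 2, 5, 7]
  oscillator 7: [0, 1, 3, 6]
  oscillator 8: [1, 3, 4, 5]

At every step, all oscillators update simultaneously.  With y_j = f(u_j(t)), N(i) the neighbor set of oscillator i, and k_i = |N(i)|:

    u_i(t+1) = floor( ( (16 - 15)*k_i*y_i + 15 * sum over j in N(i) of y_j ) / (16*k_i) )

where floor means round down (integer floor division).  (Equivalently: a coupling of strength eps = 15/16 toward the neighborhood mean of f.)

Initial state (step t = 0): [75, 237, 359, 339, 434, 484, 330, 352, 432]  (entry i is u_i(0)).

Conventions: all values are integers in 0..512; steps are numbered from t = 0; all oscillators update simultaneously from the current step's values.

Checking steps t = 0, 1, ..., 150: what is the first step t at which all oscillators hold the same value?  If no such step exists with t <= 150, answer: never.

Simulating step by step:
t=0: [75, 237, 359, 339, 434, 484, 330, 352, 432]  (not all equal)
t=1: [219, 185, 248, 180, 158, 147, 162, 248, 187]  (not all equal)
t=2: [280, 333, 262, 311, 281, 267, 317, 284, 251]  (not all equal)
t=3: [318, 353, 305, 355, 353, 341, 352, 303, 322]  (not all equal)
t=4: [262, 294, 241, 282, 268, 262, 288, 253, 243]  (not all equal)
t=5: [354, 366, 343, 365, 360, 360, 369, 346, 352]  (not all equal)
t=6: [227, 242, 221, 240, 233, 228, 239, 223, 223]  (not all equal)
t=7: [347, 335, 354, 337, 341, 344, 337, 352, 351]  (not all equal)
t=8: [253, 241, 258, 243, 247, 250, 244, 256, 256]  (not all equal)
t=9: [370, 379, 365, 377, 374, 373, 377, 367, 367]  (not all equal)
t=10: [205, 214, 202, 213, 210, 208, 212, 203, 203]  (not all equal)
t=11: [312, 304, 316, 306, 308, 310, 306, 314, 314]  (not all equal)
t=12: [303, 296, 307, 298, 300, 302, 298, 305, 305]  (not all equal)
t=13: [316, 309, 319, 310, 312, 314, 310, 318, 317]  (not all equal)
t=14: [297, 291, 300, 292, 294, 296, 292, 299, 299]  (not all equal)
t=15: [324, 319, 327, 320, 322, 323, 320, 326, 326]  (not all equal)
t=16: [283, 278, 285, 279, 280, 282, 279, 285, 284]  (not all equal)
t=17: [345, 340, 347, 341, 343, 344, 341, 346, 346]  (not all equal)
t=18: [252, 248, 254, 248, 250, 251, 248, 253, 253]  (not all equal)
t=19: [373, 377, 372, 377, 375, 375, 377, 372, 373]  (not all equal)
t=20: [203, 207, 202, 206, 205, 204, 206, 202, 202]  (not all equal)
t=21: [305, 302, 307, 303, 304, 304, 303, 306, 306]  (not all equal)
t=22: [311, 308, 311, 308, 309, 310, 308, 311, 311]  (not all equal)
t=23: [302, 300, 304, 301, 301, 302, 300, 303, 303]  (not all equal)
t=24: [314, 312, 315, 312, 313, 314, 313, 315, 315]  (not all equal)
t=25: [296, 294, 297, 295, 295, 296, 295, 297, 297]  (not all equal)
t=26: [323, 321, 324, 321, 322, 323, 322, 324, 324]  (not all equal)
t=27: [282, 281, 284, 281, 282, 282, 281, 283, 283]  (not all equal)
t=28: [344, 342, 344, 342, 343, 343, 342, 344, 344]  (not all equal)
t=29: [252, 251, 253, 251, 252, 252, 251, 253, 252]  (not all equal)
t=30: [376, 377, 375, 377, 376, 376, 377, 375, 376]  (not all equal)
t=31: [202, 203, 201, 203, 202, 202, 203, 201, 202]  (not all equal)
t=32: [302, 301, 302, 301, 301, 302, 301, 302, 302]  (not all equal)
t=33: [314, 314, 314, 314, 314, 314, 314, 314, 314]  (all equal)

Answer: 33
Key observation: Synchronization is absorbing here: once all oscillators are equal they stay equal, and step 33 is the first all-equal step.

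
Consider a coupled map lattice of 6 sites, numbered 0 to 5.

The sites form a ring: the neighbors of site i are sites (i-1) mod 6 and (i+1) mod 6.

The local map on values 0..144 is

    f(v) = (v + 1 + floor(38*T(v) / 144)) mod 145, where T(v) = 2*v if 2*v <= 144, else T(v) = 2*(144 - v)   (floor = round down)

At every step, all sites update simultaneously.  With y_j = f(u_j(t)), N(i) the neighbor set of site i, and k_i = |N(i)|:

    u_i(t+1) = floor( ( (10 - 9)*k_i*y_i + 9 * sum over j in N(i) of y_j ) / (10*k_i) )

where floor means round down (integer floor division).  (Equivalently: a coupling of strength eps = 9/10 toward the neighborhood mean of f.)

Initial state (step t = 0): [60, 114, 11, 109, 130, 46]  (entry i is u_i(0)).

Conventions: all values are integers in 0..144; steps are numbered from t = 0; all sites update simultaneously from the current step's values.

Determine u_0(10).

Answer: u_0(10) = 2

Derivation:
t=0: [60, 114, 11, 109, 130, 46]
t=1: [99, 62, 117, 82, 103, 110]
t=2: [112, 124, 107, 127, 121, 124]
t=3: [134, 128, 134, 131, 135, 131]
t=4: [137, 139, 137, 139, 138, 139]
t=5: [141, 141, 141, 141, 142, 141]
t=6: [143, 143, 143, 143, 143, 143]
t=7: [144, 144, 144, 144, 144, 144]
t=8: [0, 0, 0, 0, 0, 0]
t=9: [1, 1, 1, 1, 1, 1]
t=10: [2, 2, 2, 2, 2, 2]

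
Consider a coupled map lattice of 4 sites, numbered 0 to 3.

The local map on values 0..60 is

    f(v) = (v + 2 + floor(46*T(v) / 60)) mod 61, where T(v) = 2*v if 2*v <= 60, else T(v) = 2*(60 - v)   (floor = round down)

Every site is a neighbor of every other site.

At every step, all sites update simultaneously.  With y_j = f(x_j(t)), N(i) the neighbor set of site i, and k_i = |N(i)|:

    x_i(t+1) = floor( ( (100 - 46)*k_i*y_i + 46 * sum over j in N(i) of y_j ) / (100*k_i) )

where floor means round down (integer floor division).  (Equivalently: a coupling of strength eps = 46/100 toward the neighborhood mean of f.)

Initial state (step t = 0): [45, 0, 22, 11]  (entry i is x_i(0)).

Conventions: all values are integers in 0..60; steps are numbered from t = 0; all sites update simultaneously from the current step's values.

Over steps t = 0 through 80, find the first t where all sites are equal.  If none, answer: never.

Simulating step by step:
t=0: [45, 0, 22, 11]  (not all equal)
t=1: [18, 15, 36, 26]  (not all equal)
t=2: [34, 31, 21, 18]  (not all equal)
t=3: [25, 26, 41, 38]  (not all equal)
t=4: [6, 7, 9, 9]  (not all equal)
t=5: [19, 20, 22, 22]  (not all equal)
t=6: [52, 53, 55, 55]  (not all equal)
t=7: [4, 3, 3, 3]  (not all equal)
t=8: [10, 9, 9, 9]  (not all equal)
t=9: [25, 24, 24, 24]  (not all equal)
t=10: [2, 1, 1, 1]  (not all equal)
t=11: [5, 4, 4, 4]  (not all equal)
t=12: [13, 12, 12, 12]  (not all equal)
t=13: [33, 32, 32, 32]  (not all equal)
t=14: [15, 15, 15, 15]  (all equal)

Answer: 14
Key observation: Synchronization is absorbing here: once all sites are equal they stay equal, and step 14 is the first all-equal step.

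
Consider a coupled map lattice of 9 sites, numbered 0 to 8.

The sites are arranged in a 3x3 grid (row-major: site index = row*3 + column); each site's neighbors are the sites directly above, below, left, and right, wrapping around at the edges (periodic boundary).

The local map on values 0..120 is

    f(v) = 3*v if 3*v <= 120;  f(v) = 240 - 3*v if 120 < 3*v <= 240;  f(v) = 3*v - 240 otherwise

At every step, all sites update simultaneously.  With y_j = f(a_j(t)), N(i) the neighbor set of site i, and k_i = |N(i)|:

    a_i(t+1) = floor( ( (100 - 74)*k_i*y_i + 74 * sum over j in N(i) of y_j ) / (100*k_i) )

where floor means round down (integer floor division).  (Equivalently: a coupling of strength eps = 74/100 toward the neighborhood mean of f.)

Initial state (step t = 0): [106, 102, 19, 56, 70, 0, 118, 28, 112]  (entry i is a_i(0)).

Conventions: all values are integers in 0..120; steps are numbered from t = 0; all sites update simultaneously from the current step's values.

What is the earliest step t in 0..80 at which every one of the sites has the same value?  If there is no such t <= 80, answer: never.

Answer: never
Key observation: The state at step 36 reappears at step 40 — the system is in a cycle of period 4 from step 36 on.  No step 0..40 is synchronized, and the cycle repeats forever, so no step up to 80 (or ever) has all sites equal.

Derivation:
t=0: [106, 102, 19, 56, 70, 0, 118, 28, 112]  (not all equal)
t=1: [77, 63, 59, 59, 48, 47, 90, 78, 72]  (not all equal)
t=2: [40, 45, 50, 59, 65, 71, 26, 38, 42]  (not all equal)
t=3: [93, 95, 91, 66, 68, 64, 96, 92, 86]  (not all equal)
t=4: [41, 38, 36, 42, 40, 36, 37, 36, 35]  (not all equal)
t=5: [113, 113, 110, 114, 113, 110, 111, 111, 107]  (not all equal)
t=6: [96, 96, 91, 97, 96, 92, 93, 93, 88]  (not all equal)
t=7: [44, 43, 37, 44, 44, 38, 40, 39, 33]  (not all equal)
t=8: [111, 111, 108, 111, 111, 108, 111, 111, 111]  (not all equal)
t=9: [91, 91, 88, 91, 91, 88, 93, 93, 89]  (not all equal)
t=10: [32, 32, 27, 32, 32, 27, 34, 34, 30]  (not all equal)
t=11: [94, 94, 88, 94, 94, 88, 97, 97, 91]  (not all equal)
t=12: [40, 40, 32, 40, 40, 32, 44, 44, 36]  (not all equal)
t=13: [113, 113, 107, 113, 113, 107, 112, 112, 103]  (not all equal)
t=14: [95, 95, 85, 95, 95, 85, 92, 92, 83]  (not all equal)
t=15: [37, 37, 24, 37, 37, 24, 34, 34, 21]  (not all equal)
t=16: [102, 102, 84, 102, 102, 84, 98, 98, 80]  (not all equal)
t=17: [53, 53, 29, 53, 53, 29, 48, 48, 24]  (not all equal)
t=18: [84, 84, 82, 84, 84, 82, 86, 86, 86]  (not all equal)
t=19: [12, 12, 10, 12, 12, 10, 15, 15, 13]  (not all equal)
t=20: [36, 36, 33, 36, 36, 33, 40, 40, 37]  (not all equal)
t=21: [108, 108, 104, 108, 108, 104, 113, 113, 109]  (not all equal)
t=22: [84, 84, 79, 84, 84, 79, 91, 91, 85]  (not all equal)
t=23: [14, 14, 8, 14, 14, 8, 21, 21, 17]  (not all equal)
t=24: [42, 42, 35, 42, 42, 35, 53, 53, 45]  (not all equal)
t=25: [106, 106, 108, 106, 106, 108, 97, 97, 96]  (not all equal)
t=26: [74, 74, 75, 74, 74, 75, 60, 60, 62]  (not all equal)
t=27: [25, 25, 23, 25, 25, 23, 43, 43, 41]  (not all equal)
t=28: [80, 80, 80, 80, 80, 80, 98, 98, 97]  (not all equal)
t=29: [9, 9, 9, 9, 9, 9, 33, 33, 33]  (not all equal)
t=30: [40, 40, 40, 40, 40, 40, 72, 72, 72]  (not all equal)
t=31: [102, 102, 102, 102, 102, 102, 59, 59, 59]  (not all equal)
t=32: [65, 65, 65, 65, 65, 65, 64, 64, 64]  (not all equal)
t=33: [45, 45, 45, 45, 45, 45, 46, 46, 46]  (not all equal)
t=34: [104, 104, 104, 104, 104, 104, 103, 103, 103]  (not all equal)
t=35: [71, 71, 71, 71, 71, 71, 70, 70, 70]  (not all equal)
t=36: [27, 27, 27, 27, 27, 27, 28, 28, 28]  (not all equal)
t=37: [81, 81, 81, 81, 81, 81, 82, 82, 82]  (not all equal)
t=38: [3, 3, 3, 3, 3, 3, 4, 4, 4]  (not all equal)
t=39: [9, 9, 9, 9, 9, 9, 10, 10, 10]  (not all equal)
t=40: [27, 27, 27, 27, 27, 27, 28, 28, 28]  (not all equal)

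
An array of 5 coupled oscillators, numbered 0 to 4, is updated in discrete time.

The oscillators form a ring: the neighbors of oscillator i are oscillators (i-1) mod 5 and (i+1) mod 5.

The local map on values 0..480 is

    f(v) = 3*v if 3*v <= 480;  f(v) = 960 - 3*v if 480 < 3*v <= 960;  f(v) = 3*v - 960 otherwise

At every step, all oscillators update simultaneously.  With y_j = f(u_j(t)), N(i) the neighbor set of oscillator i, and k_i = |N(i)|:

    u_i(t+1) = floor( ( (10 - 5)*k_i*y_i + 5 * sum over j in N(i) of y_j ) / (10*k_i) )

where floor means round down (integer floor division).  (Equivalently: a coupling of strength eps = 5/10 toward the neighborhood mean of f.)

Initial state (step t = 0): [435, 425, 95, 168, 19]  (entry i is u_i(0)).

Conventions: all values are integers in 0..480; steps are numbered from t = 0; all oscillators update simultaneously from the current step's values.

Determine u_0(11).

Answer: u_0(11) = 309

Derivation:
t=0: [435, 425, 95, 168, 19]
t=1: [265, 315, 335, 313, 228]
t=2: [155, 60, 31, 90, 184]
t=3: [379, 229, 159, 260, 387]
t=4: [207, 300, 351, 259, 189]
t=5: [282, 138, 107, 213, 327]
t=6: [165, 315, 344, 246, 119]
t=7: [325, 141, 95, 218, 350]
t=8: [135, 286, 324, 246, 125]
t=9: [321, 155, 87, 207, 344]
t=10: [135, 298, 331, 252, 121]
t=11: [309, 142, 84, 201, 333]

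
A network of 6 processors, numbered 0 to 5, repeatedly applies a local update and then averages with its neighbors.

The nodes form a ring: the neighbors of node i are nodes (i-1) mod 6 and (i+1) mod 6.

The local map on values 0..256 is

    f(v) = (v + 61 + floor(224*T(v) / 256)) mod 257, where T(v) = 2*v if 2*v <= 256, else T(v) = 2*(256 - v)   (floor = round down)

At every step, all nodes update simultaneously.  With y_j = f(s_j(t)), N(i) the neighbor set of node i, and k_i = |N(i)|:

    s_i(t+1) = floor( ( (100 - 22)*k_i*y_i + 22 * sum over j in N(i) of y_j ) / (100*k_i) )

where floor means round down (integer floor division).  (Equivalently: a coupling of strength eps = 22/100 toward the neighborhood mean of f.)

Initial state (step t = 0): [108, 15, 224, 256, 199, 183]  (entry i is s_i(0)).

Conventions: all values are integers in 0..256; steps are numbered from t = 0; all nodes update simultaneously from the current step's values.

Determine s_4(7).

Answer: s_4(7) = 120

Derivation:
t=0: [108, 15, 224, 256, 199, 183]
t=1: [102, 99, 83, 67, 98, 111]
t=2: [85, 72, 60, 202, 95, 102]
t=3: [38, 30, 187, 110, 70, 76]
t=4: [145, 141, 113, 122, 210, 56]
t=5: [151, 142, 120, 131, 112, 193]
t=6: [135, 143, 137, 146, 115, 110]
t=7: [144, 145, 147, 140, 120, 112]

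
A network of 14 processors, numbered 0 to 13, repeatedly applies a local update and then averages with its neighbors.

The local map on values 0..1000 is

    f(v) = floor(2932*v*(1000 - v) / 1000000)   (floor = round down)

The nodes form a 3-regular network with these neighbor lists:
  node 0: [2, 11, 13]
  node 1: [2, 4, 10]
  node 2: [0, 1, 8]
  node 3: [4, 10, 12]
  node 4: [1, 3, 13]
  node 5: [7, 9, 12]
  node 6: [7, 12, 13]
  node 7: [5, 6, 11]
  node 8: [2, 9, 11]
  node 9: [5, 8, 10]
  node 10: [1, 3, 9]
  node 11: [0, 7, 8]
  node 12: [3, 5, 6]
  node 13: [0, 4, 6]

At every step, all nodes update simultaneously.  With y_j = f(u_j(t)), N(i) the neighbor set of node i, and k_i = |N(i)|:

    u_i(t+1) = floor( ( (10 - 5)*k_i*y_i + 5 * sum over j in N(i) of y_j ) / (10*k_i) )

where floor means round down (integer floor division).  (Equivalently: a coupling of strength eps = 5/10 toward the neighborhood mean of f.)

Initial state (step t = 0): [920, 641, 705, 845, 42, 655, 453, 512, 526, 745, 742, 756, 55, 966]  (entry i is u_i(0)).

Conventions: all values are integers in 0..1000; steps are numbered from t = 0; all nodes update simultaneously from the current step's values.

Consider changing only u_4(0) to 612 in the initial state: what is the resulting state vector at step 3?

Simulating step by step:
t=0: [920, 641, 705, 845, 612, 655, 453, 512, 526, 745, 742, 756, 55, 966]
t=1: [315, 648, 574, 426, 540, 571, 526, 687, 649, 604, 549, 549, 371, 320]
t=2: [662, 695, 685, 714, 701, 694, 690, 677, 690, 702, 710, 684, 702, 667]
t=3: [647, 618, 633, 604, 618, 622, 631, 634, 626, 615, 606, 637, 614, 641]

Answer: [647, 618, 633, 604, 618, 622, 631, 634, 626, 615, 606, 637, 614, 641]
Key observation: This trace re-runs the system from the modified initial state.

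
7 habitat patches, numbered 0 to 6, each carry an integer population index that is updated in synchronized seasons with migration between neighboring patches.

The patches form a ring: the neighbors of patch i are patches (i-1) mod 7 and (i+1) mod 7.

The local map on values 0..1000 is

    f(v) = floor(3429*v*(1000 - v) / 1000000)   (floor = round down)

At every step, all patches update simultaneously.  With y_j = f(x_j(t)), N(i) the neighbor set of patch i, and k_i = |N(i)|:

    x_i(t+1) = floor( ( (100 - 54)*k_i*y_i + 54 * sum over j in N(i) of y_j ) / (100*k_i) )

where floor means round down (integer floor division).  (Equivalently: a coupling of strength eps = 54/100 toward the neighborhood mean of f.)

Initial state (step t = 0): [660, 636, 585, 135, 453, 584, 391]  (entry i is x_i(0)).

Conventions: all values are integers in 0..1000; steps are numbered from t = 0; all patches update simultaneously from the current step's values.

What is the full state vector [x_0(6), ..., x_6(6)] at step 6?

Answer: [445, 489, 547, 566, 525, 467, 438]

Derivation:
t=0: [660, 636, 585, 135, 453, 584, 391]
t=1: [788, 797, 704, 637, 723, 832, 807]
t=2: [556, 602, 691, 742, 658, 549, 529]
t=3: [841, 803, 735, 707, 761, 829, 850]
t=4: [475, 553, 644, 674, 609, 509, 455]
t=5: [851, 832, 793, 778, 809, 843, 852]
t=6: [445, 489, 547, 566, 525, 467, 438]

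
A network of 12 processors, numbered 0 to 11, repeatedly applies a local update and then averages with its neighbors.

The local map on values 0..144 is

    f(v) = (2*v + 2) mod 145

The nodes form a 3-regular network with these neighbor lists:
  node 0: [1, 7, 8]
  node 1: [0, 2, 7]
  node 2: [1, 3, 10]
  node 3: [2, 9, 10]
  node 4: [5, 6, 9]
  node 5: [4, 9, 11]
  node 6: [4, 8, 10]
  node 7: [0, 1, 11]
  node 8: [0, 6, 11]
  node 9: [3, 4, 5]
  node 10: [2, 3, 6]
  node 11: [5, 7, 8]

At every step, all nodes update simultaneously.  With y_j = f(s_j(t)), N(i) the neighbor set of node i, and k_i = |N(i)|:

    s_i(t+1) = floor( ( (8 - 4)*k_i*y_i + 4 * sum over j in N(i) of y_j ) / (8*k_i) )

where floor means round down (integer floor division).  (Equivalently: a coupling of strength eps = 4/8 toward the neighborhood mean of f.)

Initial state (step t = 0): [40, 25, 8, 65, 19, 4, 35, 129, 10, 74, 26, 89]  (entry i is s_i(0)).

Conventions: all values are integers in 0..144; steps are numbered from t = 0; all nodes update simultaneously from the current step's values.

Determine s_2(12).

Answer: s_2(12) = 109

Derivation:
t=0: [40, 25, 8, 65, 19, 4, 35, 129, 10, 74, 26, 89]
t=1: [72, 61, 48, 78, 34, 18, 55, 85, 42, 32, 64, 42]
t=2: [40, 83, 93, 55, 71, 56, 103, 48, 76, 53, 102, 68]
t=3: [62, 48, 54, 91, 119, 122, 67, 89, 51, 115, 66, 105]
t=4: [102, 94, 100, 74, 101, 92, 123, 66, 106, 82, 114, 73]
t=5: [71, 64, 51, 29, 57, 34, 87, 85, 62, 28, 70, 42]
t=6: [119, 110, 107, 80, 84, 78, 79, 73, 106, 70, 103, 80]
t=7: [72, 66, 61, 54, 40, 37, 33, 33, 55, 80, 48, 22]
t=8: [52, 99, 119, 94, 67, 62, 82, 64, 75, 53, 99, 65]
t=9: [85, 82, 73, 65, 110, 125, 43, 113, 46, 105, 54, 109]
t=10: [46, 29, 45, 96, 82, 90, 90, 62, 78, 86, 92, 84]
t=11: [80, 82, 71, 51, 27, 31, 31, 92, 32, 32, 50, 41]
t=12: [29, 44, 109, 104, 60, 66, 69, 40, 60, 70, 103, 70]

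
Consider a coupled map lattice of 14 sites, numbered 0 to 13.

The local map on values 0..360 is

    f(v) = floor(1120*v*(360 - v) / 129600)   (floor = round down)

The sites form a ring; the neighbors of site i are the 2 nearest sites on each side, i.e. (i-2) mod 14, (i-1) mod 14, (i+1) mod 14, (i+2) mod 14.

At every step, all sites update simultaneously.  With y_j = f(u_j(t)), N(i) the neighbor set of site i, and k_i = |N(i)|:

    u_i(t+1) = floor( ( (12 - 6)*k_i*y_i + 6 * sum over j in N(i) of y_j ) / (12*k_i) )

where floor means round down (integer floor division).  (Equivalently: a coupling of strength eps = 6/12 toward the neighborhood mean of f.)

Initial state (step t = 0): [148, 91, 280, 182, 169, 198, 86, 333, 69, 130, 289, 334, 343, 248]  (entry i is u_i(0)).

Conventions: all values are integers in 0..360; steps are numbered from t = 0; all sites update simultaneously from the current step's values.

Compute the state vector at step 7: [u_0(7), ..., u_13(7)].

Simulating step by step:
t=0: [148, 91, 280, 182, 169, 198, 86, 333, 69, 130, 289, 334, 343, 248]
t=1: [222, 228, 226, 259, 258, 243, 202, 152, 175, 191, 158, 128, 120, 195]
t=2: [262, 258, 252, 237, 239, 247, 265, 271, 277, 274, 270, 262, 258, 267]
t=3: [223, 228, 236, 244, 242, 236, 220, 211, 203, 206, 211, 217, 221, 219]
t=4: [262, 258, 252, 248, 249, 254, 263, 268, 272, 272, 270, 268, 266, 265]
t=5: [222, 227, 233, 236, 234, 229, 221, 214, 209, 208, 210, 212, 215, 218]
t=6: [263, 259, 256, 254, 255, 259, 264, 268, 271, 272, 271, 270, 268, 266]
t=7: [220, 225, 228, 230, 228, 224, 219, 213, 209, 207, 208, 210, 213, 216]

Answer: [220, 225, 228, 230, 228, 224, 219, 213, 209, 207, 208, 210, 213, 216]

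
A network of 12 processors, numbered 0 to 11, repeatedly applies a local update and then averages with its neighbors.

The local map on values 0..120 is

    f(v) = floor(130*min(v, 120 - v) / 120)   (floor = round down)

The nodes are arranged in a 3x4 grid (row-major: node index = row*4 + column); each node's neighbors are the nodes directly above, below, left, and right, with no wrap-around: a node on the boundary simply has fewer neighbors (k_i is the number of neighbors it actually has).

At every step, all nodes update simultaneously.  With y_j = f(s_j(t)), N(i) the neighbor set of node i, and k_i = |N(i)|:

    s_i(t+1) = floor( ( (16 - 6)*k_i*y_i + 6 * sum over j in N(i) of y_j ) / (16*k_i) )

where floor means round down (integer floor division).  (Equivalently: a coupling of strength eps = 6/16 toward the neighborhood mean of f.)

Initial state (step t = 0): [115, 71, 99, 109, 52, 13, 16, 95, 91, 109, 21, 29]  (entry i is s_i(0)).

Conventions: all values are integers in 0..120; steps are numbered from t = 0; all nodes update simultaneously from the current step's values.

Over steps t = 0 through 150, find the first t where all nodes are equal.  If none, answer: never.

Answer: never
Key observation: The state at step 22 reappears at step 24 — the system is in a cycle of period 2 from step 22 on.  No step 0..24 is synchronized, and the cycle repeats forever, so no step up to 150 (or ever) has all nodes equal.

Derivation:
t=0: [115, 71, 99, 109, 52, 13, 16, 95, 91, 109, 21, 29]  (not all equal)
t=1: [23, 38, 23, 16, 41, 21, 18, 24, 31, 15, 21, 28]  (not all equal)
t=2: [30, 34, 24, 20, 37, 25, 20, 24, 31, 19, 21, 27]  (not all equal)
t=3: [34, 33, 26, 22, 36, 27, 22, 25, 31, 22, 22, 27]  (not all equal)
t=4: [36, 33, 27, 24, 36, 29, 24, 26, 32, 25, 23, 27]  (not all equal)
t=5: [38, 34, 29, 26, 37, 31, 26, 27, 33, 28, 25, 27]  (not all equal)
t=6: [39, 35, 30, 28, 38, 33, 28, 28, 35, 30, 27, 28]  (not all equal)
t=7: [40, 36, 32, 30, 39, 35, 30, 30, 36, 32, 29, 29]  (not all equal)
t=8: [42, 38, 34, 32, 41, 36, 32, 31, 38, 34, 31, 31]  (not all equal)
t=9: [44, 40, 36, 34, 43, 38, 34, 33, 40, 36, 33, 33]  (not all equal)
t=10: [46, 42, 38, 36, 45, 41, 36, 35, 42, 39, 35, 35]  (not all equal)
t=11: [48, 44, 41, 39, 47, 43, 39, 37, 45, 42, 37, 37]  (not all equal)
t=12: [50, 47, 43, 42, 49, 46, 42, 40, 47, 44, 40, 40]  (not all equal)
t=13: [53, 49, 46, 44, 52, 48, 45, 43, 50, 47, 43, 43]  (not all equal)
t=14: [56, 52, 49, 47, 55, 51, 48, 46, 53, 50, 46, 46]  (not all equal)
t=15: [59, 56, 52, 50, 58, 55, 51, 49, 56, 53, 50, 49]  (not all equal)
t=16: [62, 59, 56, 54, 61, 58, 55, 53, 59, 57, 54, 53]  (not all equal)
t=17: [62, 62, 60, 58, 62, 61, 59, 57, 62, 61, 58, 57]  (not all equal)
t=18: [62, 62, 64, 62, 62, 62, 62, 61, 62, 62, 62, 61]  (not all equal)
t=19: [62, 61, 60, 61, 62, 62, 61, 62, 62, 62, 62, 62]  (not all equal)
t=20: [62, 63, 64, 63, 62, 62, 62, 62, 62, 62, 62, 62]  (not all equal)
t=21: [61, 61, 60, 61, 62, 61, 61, 61, 62, 62, 62, 62]  (not all equal)
t=22: [62, 63, 64, 63, 62, 62, 63, 62, 62, 62, 62, 62]  (not all equal)
t=23: [61, 61, 60, 61, 62, 61, 61, 61, 62, 62, 61, 62]  (not all equal)
t=24: [62, 63, 64, 63, 62, 62, 63, 62, 62, 62, 62, 62]  (not all equal)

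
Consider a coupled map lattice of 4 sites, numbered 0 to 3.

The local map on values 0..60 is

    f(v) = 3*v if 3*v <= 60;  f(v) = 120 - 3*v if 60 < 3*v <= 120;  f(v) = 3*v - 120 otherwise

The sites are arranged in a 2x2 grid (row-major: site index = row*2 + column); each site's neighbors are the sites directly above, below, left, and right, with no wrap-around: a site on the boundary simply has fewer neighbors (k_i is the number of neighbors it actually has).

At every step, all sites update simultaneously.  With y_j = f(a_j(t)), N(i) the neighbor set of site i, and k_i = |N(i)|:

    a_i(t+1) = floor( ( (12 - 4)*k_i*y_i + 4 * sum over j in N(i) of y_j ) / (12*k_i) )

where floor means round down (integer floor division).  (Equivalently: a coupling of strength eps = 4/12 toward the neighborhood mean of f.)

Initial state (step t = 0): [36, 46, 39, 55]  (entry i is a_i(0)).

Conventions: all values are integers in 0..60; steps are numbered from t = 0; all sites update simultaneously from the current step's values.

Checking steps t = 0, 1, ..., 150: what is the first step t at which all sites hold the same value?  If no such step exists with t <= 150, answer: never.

Answer: 8
Key observation: Synchronization is absorbing here: once all sites are equal they stay equal, and step 8 is the first all-equal step.

Derivation:
t=0: [36, 46, 39, 55]  (not all equal)
t=1: [11, 21, 11, 33]  (not all equal)
t=2: [37, 47, 31, 29]  (not all equal)
t=3: [14, 21, 25, 30]  (not all equal)
t=4: [45, 50, 42, 37]  (not all equal)
t=5: [16, 24, 8, 12]  (not all equal)
t=6: [44, 46, 30, 36]  (not all equal)
t=7: [16, 16, 24, 16]  (not all equal)
t=8: [48, 48, 48, 48]  (all equal)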